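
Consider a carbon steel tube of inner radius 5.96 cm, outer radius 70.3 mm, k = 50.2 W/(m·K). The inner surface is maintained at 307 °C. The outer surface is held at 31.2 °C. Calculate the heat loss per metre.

Q' = 5.27×10^5 W/m

Q' = 2πk·ΔT/ln(r₂/r₁) = 2π × 50.2 × 275.8 / ln(0.0703/0.0596) = 5.27×10^5 W/m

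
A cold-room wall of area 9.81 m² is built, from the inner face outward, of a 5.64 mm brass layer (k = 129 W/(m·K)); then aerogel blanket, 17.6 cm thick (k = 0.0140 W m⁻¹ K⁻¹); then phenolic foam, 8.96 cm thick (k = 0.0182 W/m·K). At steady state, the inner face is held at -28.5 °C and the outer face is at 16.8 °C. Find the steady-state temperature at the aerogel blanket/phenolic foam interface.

T = 4.05 °C

Resistance network (inner→outer):
  R_brass = L/(kA) = 0.00564/(129·9.81) = 4.457×10^-6 K/W
  R_aerogel blanket = L/(kA) = 0.176/(0.0140·9.81) = 1.281 K/W
  R_phenolic foam = L/(kA) = 0.0896/(0.0182·9.81) = 0.5018 K/W
ΣR = 4.457×10^-6 + 1.281 + 0.5018 = 1.783 K/W
Q = ΔT/ΣR = (-28.5 °C − 16.8 °C)/1.783 = -25.41 W
From the inner boundary to the aerogel blanket/phenolic foam interface, ΣR_partial = 1.281 K/W.
T_interface = T_in − Q·ΣR_partial = -28.5 °C − (-25.41)(1.281) = 4.05 °C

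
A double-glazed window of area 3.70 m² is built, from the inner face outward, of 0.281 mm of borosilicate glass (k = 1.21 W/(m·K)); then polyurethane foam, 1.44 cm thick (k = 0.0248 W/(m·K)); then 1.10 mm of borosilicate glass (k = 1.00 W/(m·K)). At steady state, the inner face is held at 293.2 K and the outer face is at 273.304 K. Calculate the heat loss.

Q = 126 W

Series thermal resistances, inner to outer:
  R_borosilicate glass = L/(kA) = 2.81×10^-4/(1.21·3.70) = 6.277×10^-5 K/W
  R_polyurethane foam = L/(kA) = 0.0144/(0.0248·3.70) = 0.1569 K/W
  R_borosilicate glass = L/(kA) = 0.00110/(1.00·3.70) = 2.973×10^-4 K/W
ΣR = 6.277×10^-5 + 0.1569 + 2.973×10^-4 = 0.1573 K/W
Q = ΔT/ΣR = (293.2 K − 273.304 K)/0.1573 = 126 W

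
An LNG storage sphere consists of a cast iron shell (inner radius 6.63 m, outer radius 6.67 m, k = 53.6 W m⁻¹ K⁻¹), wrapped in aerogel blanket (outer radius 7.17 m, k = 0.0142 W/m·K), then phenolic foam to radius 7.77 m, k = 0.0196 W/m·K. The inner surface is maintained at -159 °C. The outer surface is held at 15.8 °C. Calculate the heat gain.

Resistance network (inner→outer):
  R_cast iron = (1/6.63 − 1/6.67)/(4πk) = 9.045×10^-4/(4π·53.6) = 1.343×10^-6 K/W
  R_aerogel blanket = (1/6.67 − 1/7.17)/(4πk) = 0.01046/(4π·0.0142) = 0.05859 K/W
  R_phenolic foam = (1/7.17 − 1/7.77)/(4πk) = 0.01077/(4π·0.0196) = 0.04373 K/W
ΣR = 1.343×10^-6 + 0.05859 + 0.04373 = 0.1023 K/W
Q = ΔT/ΣR = (-159 °C − 15.8 °C)/0.1023 = -1710 W
(Negative Q ⇒ heat flows inward; heat gain = 1710 W.)

Q = 1710 W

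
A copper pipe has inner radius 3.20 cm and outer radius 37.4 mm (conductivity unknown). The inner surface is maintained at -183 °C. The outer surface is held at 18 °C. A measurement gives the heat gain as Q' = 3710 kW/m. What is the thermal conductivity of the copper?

k = 458 W/m·K

ΣR = ΔT/Q' = |-183 − 18|/3.71×10^6 = 5.418×10^-5 m·K/W
ln(r₂/r₁)/(2πk) = 5.418×10^-5 ⇒ k = 0.1559/(2π·5.418×10^-5) = 458 W/m·K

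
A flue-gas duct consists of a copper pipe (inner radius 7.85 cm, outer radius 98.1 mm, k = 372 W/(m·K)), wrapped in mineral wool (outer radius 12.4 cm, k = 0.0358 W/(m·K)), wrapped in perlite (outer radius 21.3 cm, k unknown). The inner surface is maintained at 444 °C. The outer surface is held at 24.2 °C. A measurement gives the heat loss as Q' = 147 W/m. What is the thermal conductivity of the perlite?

ΣR = ΔT/Q' = |444 − 24.2|/147 = 2.856 m·K/W
Known resistances:
  R'_copper = ln(0.0981/0.0785)/(2πk) = 0.2229/(2π·372) = 9.536×10^-5 m·K/W
  R'_mineral wool = ln(0.124/0.0981)/(2πk) = 0.2343/(2π·0.0358) = 1.042 m·K/W
R_perlite = ΣR − ΣR_known = 2.856 − 1.042 = 1.814 m·K/W
ln(r₂/r₁)/(2πk) = 1.814 ⇒ k = 0.5410/(2π·1.814) = 0.0475 W/m·K

k = 0.0475 W/m·K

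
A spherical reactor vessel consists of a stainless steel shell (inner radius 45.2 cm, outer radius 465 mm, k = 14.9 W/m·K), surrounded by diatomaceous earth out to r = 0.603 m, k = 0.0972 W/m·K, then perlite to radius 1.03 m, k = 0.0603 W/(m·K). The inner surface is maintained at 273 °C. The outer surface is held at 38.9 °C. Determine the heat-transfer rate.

Resistance network (inner→outer):
  R_stainless steel = (1/0.452 − 1/0.465)/(4πk) = 0.06185/(4π·14.9) = 3.303×10^-4 K/W
  R_diatomaceous earth = (1/0.465 − 1/0.603)/(4πk) = 0.4922/(4π·0.0972) = 0.4029 K/W
  R_perlite = (1/0.603 − 1/1.03)/(4πk) = 0.6875/(4π·0.0603) = 0.9073 K/W
ΣR = 3.303×10^-4 + 0.4029 + 0.9073 = 1.311 K/W
Q = ΔT/ΣR = (273 °C − 38.9 °C)/1.311 = 179 W

Q = 179 W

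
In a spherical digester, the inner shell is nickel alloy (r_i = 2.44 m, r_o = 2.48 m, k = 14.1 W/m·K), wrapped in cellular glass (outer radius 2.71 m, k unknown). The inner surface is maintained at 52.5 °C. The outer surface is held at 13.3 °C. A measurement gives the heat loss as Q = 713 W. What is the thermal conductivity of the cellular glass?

ΣR = ΔT/Q = |52.5 − 13.3|/713 = 0.05498 K/W
Known resistances:
  R_nickel alloy = (1/2.44 − 1/2.48)/(4πk) = 0.006610/(4π·14.1) = 3.731×10^-5 K/W
R_cellular glass = ΣR − ΣR_known = 0.05498 − 3.731×10^-5 = 0.05494 K/W
(1/r₁−1/r₂)/(4πk) = 0.05494 ⇒ k = 0.03422/(4π·0.05494) = 0.0496 W/m·K

k = 0.0496 W/m·K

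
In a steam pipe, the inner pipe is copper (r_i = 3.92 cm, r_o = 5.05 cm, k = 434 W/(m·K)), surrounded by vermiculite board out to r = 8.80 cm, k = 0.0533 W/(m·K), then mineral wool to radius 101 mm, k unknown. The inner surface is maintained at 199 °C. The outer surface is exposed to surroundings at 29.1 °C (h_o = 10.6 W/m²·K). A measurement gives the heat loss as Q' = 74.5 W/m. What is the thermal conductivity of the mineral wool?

ΣR = ΔT/Q' = |199 − 29.1|/74.5 = 2.281 m·K/W
Known resistances:
  R'_copper = ln(0.0505/0.0392)/(2πk) = 0.2533/(2π·434) = 9.289×10^-5 m·K/W
  R'_vermiculite board = ln(0.0880/0.0505)/(2πk) = 0.5554/(2π·0.0533) = 1.658 m·K/W
  R'_conv,out = 1/(2πr h) = 1/(2π·0.101·10.6) = 0.1487 m·K/W
R_mineral wool = ΣR − ΣR_known = 2.281 − 1.807 = 0.4740 m·K/W
ln(r₂/r₁)/(2πk) = 0.4740 ⇒ k = 0.1378/(2π·0.4740) = 0.0463 W/m·K

k = 0.0463 W/m·K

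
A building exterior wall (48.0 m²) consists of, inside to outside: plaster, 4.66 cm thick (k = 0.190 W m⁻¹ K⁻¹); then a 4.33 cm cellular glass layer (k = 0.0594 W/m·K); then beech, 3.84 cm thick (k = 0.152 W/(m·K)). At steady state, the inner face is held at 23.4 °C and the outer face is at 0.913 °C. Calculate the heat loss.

Series thermal resistances, inner to outer:
  R_plaster = L/(kA) = 0.0466/(0.190·48.0) = 0.005110 K/W
  R_cellular glass = L/(kA) = 0.0433/(0.0594·48.0) = 0.01519 K/W
  R_beech = L/(kA) = 0.0384/(0.152·48.0) = 0.005263 K/W
ΣR = 0.005110 + 0.01519 + 0.005263 = 0.02556 K/W
Q = ΔT/ΣR = (23.4 °C − 0.913 °C)/0.02556 = 880 W

Q = 880 W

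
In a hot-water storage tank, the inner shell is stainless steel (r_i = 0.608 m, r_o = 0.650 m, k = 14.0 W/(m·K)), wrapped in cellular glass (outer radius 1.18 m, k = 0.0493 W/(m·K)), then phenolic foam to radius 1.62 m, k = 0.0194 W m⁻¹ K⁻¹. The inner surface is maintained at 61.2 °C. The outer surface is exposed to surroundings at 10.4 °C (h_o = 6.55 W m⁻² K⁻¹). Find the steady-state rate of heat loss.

Resistance network (inner→outer):
  R_stainless steel = (1/0.608 − 1/0.650)/(4πk) = 0.1063/(4π·14.0) = 6.041×10^-4 K/W
  R_cellular glass = (1/0.650 − 1/1.18)/(4πk) = 0.6910/(4π·0.0493) = 1.115 K/W
  R_phenolic foam = (1/1.18 − 1/1.62)/(4πk) = 0.2302/(4π·0.0194) = 0.9442 K/W
  R_conv,out = 1/(4πr²h) = 1/(4π·1.62²·6.55) = 0.004629 K/W
ΣR = 6.041×10^-4 + 1.115 + 0.9442 + 0.004629 = 2.064 K/W
Q = ΔT/ΣR = (61.2 °C − 10.4 °C)/2.064 = 24.6 W

Q = 24.6 W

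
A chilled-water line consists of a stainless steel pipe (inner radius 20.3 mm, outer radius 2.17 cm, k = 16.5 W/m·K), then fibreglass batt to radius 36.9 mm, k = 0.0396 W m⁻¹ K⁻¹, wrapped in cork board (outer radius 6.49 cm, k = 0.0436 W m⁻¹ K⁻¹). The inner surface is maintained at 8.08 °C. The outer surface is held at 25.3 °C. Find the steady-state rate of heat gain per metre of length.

Series thermal resistances, inner to outer:
  R'_stainless steel = ln(0.0217/0.0203)/(2πk) = 0.06669/(2π·16.5) = 6.433×10^-4 m·K/W
  R'_fibreglass batt = ln(0.0369/0.0217)/(2πk) = 0.5309/(2π·0.0396) = 2.134 m·K/W
  R'_cork board = ln(0.0649/0.0369)/(2πk) = 0.5646/(2π·0.0436) = 2.061 m·K/W
ΣR = 6.433×10^-4 + 2.134 + 2.061 = 4.196 m·K/W
Q' = ΔT/ΣR = (8.08 °C − 25.3 °C)/4.196 = -4.10 W/m
(Negative Q' ⇒ heat flows inward; heat gain = 4.10 W/m.)

Q' = 4.10 W/m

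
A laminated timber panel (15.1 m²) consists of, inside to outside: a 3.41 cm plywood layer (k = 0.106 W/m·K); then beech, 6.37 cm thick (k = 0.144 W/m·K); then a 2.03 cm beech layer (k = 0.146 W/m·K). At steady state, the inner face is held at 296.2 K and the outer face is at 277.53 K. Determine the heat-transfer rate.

Series thermal resistances, inner to outer:
  R_plywood = L/(kA) = 0.0341/(0.106·15.1) = 0.02130 K/W
  R_beech = L/(kA) = 0.0637/(0.144·15.1) = 0.02930 K/W
  R_beech = L/(kA) = 0.0203/(0.146·15.1) = 0.009208 K/W
ΣR = 0.02130 + 0.02930 + 0.009208 = 0.05981 K/W
Q = ΔT/ΣR = (296.2 K − 277.53 K)/0.05981 = 312 W

Q = 312 W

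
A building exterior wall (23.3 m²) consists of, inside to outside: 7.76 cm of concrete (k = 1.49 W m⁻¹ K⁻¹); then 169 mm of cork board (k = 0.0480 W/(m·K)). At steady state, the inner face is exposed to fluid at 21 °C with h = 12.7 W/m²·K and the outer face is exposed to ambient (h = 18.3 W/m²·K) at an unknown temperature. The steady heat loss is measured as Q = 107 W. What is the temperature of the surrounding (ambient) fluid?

Series resistances:
  R_conv,in = 1/(hA) = 1/(12.7·23.3) = 0.003379 K/W
  R_concrete = L/(kA) = 0.0776/(1.49·23.3) = 0.002235 K/W
  R_cork board = L/(kA) = 0.169/(0.0480·23.3) = 0.1511 K/W
  R_conv,out = 1/(hA) = 1/(18.3·23.3) = 0.002345 K/W
ΣR = 0.1591 K/W
ΔT = Q·ΣR = 107 × 0.1591 = 17.02 K
Heat flows outward, so T_out = T_in − ΔT = 21 − 17.02 = 3.98 °C

T_out = 3.98 °C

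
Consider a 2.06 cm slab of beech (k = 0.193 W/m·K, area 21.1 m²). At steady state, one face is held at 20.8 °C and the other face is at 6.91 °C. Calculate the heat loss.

Q = kA·ΔT/L = 0.193 × 21.1 × |20.8 °C − 6.91 °C| / 0.0206 = 2750 W

Q = 2.75 kW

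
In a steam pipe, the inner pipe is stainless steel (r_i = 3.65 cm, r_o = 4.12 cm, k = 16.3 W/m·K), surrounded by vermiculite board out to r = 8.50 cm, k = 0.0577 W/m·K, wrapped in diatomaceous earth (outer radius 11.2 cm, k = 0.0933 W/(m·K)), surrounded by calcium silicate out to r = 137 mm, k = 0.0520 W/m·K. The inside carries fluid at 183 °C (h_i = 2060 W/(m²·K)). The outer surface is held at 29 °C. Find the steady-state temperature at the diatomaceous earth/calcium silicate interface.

T = 59.8 °C

Series thermal resistances, inner to outer:
  R'_conv,in = 1/(2πr h) = 1/(2π·0.0365·2060) = 0.002117 m·K/W
  R'_stainless steel = ln(0.0412/0.0365)/(2πk) = 0.1211/(2π·16.3) = 0.001183 m·K/W
  R'_vermiculite board = ln(0.0850/0.0412)/(2πk) = 0.7242/(2π·0.0577) = 1.998 m·K/W
  R'_diatomaceous earth = ln(0.112/0.0850)/(2πk) = 0.2758/(2π·0.0933) = 0.4706 m·K/W
  R'_calcium silicate = ln(0.137/0.112)/(2πk) = 0.2015/(2π·0.0520) = 0.6167 m·K/W
ΣR = 0.002117 + 0.001183 + 1.998 + 0.4706 + 0.6167 = 3.089 m·K/W
Q' = ΔT/ΣR = (183 °C − 29 °C)/3.089 = 49.85 W/m
From the inner boundary to the diatomaceous earth/calcium silicate interface, ΣR_partial = 2.472 m·K/W.
T_interface = T_in − Q'·ΣR_partial = 183 °C − (49.85)(2.472) = 59.8 °C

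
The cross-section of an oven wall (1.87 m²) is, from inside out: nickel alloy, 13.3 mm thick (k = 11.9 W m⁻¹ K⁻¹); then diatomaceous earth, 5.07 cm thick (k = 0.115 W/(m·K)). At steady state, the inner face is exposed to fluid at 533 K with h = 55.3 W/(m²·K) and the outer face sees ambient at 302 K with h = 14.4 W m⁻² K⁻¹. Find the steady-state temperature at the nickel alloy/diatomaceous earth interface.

T = 525 K

Resistance network (inner→outer):
  R_conv,in = 1/(hA) = 1/(55.3·1.87) = 0.009670 K/W
  R_nickel alloy = L/(kA) = 0.0133/(11.9·1.87) = 5.977×10^-4 K/W
  R_diatomaceous earth = L/(kA) = 0.0507/(0.115·1.87) = 0.2358 K/W
  R_conv,out = 1/(hA) = 1/(14.4·1.87) = 0.03714 K/W
ΣR = 0.009670 + 5.977×10^-4 + 0.2358 + 0.03714 = 0.2832 K/W
Q = ΔT/ΣR = (533 K − 302 K)/0.2832 = 815.7 W
From the inner boundary to the nickel alloy/diatomaceous earth interface, ΣR_partial = 0.01027 K/W.
T_interface = T_in − Q·ΣR_partial = 533 K − (815.7)(0.01027) = 525 K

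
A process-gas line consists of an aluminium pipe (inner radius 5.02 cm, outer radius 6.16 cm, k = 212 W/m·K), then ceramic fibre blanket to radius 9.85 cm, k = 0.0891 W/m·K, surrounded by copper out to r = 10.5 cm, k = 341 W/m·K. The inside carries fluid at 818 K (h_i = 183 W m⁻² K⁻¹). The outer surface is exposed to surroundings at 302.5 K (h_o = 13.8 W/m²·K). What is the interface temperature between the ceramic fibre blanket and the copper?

Series thermal resistances, inner to outer:
  R'_conv,in = 1/(2πr h) = 1/(2π·0.0502·183) = 0.01732 m·K/W
  R'_aluminium = ln(0.0616/0.0502)/(2πk) = 0.2046/(2π·212) = 1.536×10^-4 m·K/W
  R'_ceramic fibre blanket = ln(0.0985/0.0616)/(2πk) = 0.4694/(2π·0.0891) = 0.8385 m·K/W
  R'_copper = ln(0.105/0.0985)/(2πk) = 0.06390/(2π·341) = 2.983×10^-5 m·K/W
  R'_conv,out = 1/(2πr h) = 1/(2π·0.105·13.8) = 0.1098 m·K/W
ΣR = 0.01732 + 1.536×10^-4 + 0.8385 + 2.983×10^-5 + 0.1098 = 0.9658 m·K/W
Q' = ΔT/ΣR = (818 K − 302.5 K)/0.9658 = 533.8 W/m
From the inner boundary to the ceramic fibre blanket/copper interface, ΣR_partial = 0.8560 m·K/W.
T_interface = T_in − Q'·ΣR_partial = 818 K − (533.8)(0.8560) = 361.1 K

T = 361.1 K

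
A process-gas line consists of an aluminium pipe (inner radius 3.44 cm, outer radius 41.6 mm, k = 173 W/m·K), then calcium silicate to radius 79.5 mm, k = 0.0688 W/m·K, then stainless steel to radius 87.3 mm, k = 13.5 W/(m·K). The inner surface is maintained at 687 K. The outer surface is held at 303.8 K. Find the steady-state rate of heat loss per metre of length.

Q' = 256 W/m

Treat each layer as a resistance in series:
  R'_aluminium = ln(0.0416/0.0344)/(2πk) = 0.1900/(2π·173) = 1.748×10^-4 m·K/W
  R'_calcium silicate = ln(0.0795/0.0416)/(2πk) = 0.6477/(2π·0.0688) = 1.498 m·K/W
  R'_stainless steel = ln(0.0873/0.0795)/(2πk) = 0.09359/(2π·13.5) = 0.001103 m·K/W
ΣR = 1.748×10^-4 + 1.498 + 0.001103 = 1.499 m·K/W
Q' = ΔT/ΣR = (687 K − 303.8 K)/1.499 = 256 W/m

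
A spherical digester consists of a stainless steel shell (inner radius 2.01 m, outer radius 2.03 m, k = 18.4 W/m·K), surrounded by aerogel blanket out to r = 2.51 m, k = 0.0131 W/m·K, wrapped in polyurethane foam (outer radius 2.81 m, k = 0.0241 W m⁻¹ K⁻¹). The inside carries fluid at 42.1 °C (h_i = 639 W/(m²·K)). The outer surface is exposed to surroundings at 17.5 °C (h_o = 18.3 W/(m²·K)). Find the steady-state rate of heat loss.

Q = 34.5 W

Series thermal resistances, inner to outer:
  R_conv,in = 1/(4πr²h) = 1/(4π·2.01²·639) = 3.082×10^-5 K/W
  R_stainless steel = (1/2.01 − 1/2.03)/(4πk) = 0.004902/(4π·18.4) = 2.120×10^-5 K/W
  R_aerogel blanket = (1/2.03 − 1/2.51)/(4πk) = 0.09420/(4π·0.0131) = 0.5723 K/W
  R_polyurethane foam = (1/2.51 − 1/2.81)/(4πk) = 0.04253/(4π·0.0241) = 0.1404 K/W
  R_conv,out = 1/(4πr²h) = 1/(4π·2.81²·18.3) = 5.507×10^-4 K/W
ΣR = 3.082×10^-5 + 2.120×10^-5 + 0.5723 + 0.1404 + 5.507×10^-4 = 0.7133 K/W
Q = ΔT/ΣR = (42.1 °C − 17.5 °C)/0.7133 = 34.5 W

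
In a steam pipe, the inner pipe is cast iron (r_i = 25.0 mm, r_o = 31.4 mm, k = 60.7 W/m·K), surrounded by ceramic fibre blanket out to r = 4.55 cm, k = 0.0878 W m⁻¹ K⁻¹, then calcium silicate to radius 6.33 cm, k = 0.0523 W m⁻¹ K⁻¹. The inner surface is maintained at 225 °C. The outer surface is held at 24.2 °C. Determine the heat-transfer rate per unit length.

Treat each layer as a resistance in series:
  R'_cast iron = ln(0.0314/0.0250)/(2πk) = 0.2279/(2π·60.7) = 5.976×10^-4 m·K/W
  R'_ceramic fibre blanket = ln(0.0455/0.0314)/(2πk) = 0.3709/(2π·0.0878) = 0.6723 m·K/W
  R'_calcium silicate = ln(0.0633/0.0455)/(2πk) = 0.3302/(2π·0.0523) = 1.005 m·K/W
ΣR = 5.976×10^-4 + 0.6723 + 1.005 = 1.678 m·K/W
Q' = ΔT/ΣR = (225 °C − 24.2 °C)/1.678 = 120 W/m

Q' = 120 W/m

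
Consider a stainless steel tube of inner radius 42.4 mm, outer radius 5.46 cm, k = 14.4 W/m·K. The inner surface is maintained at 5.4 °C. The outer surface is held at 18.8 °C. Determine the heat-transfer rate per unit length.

Q' = 4.79 kW/m

Q' = 2πk·ΔT/ln(r₂/r₁) = 2π × 14.4 × 13.4 / ln(0.0546/0.0424) = 4790 W/m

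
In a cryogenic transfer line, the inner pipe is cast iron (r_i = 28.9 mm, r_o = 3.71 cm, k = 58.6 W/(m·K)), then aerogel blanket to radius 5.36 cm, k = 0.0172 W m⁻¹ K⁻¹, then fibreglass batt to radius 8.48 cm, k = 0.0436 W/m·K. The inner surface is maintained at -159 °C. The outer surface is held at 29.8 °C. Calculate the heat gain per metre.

Series thermal resistances, inner to outer:
  R'_cast iron = ln(0.0371/0.0289)/(2πk) = 0.2498/(2π·58.6) = 6.784×10^-4 m·K/W
  R'_aerogel blanket = ln(0.0536/0.0371)/(2πk) = 0.3679/(2π·0.0172) = 3.405 m·K/W
  R'_fibreglass batt = ln(0.0848/0.0536)/(2πk) = 0.4587/(2π·0.0436) = 1.675 m·K/W
ΣR = 6.784×10^-4 + 3.405 + 1.675 = 5.081 m·K/W
Q' = ΔT/ΣR = (-159 °C − 29.8 °C)/5.081 = -37.2 W/m
(Negative Q' ⇒ heat flows inward; heat gain = 37.2 W/m.)

Q' = 37.2 W/m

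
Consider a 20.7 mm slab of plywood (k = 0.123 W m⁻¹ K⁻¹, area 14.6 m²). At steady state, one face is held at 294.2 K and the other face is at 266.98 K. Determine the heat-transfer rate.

Q = kA·ΔT/L = 0.123 × 14.6 × |294.2 K − 266.98 K| / 0.0207 = 2360 W

Q = 2.36 kW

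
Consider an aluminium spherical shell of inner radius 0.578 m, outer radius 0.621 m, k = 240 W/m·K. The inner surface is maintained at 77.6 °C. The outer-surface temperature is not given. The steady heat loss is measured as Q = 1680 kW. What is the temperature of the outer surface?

Sum the resistances:
  R_aluminium = (1/0.578 − 1/0.621)/(4πk) = 0.1198/(4π·240) = 3.972×10^-5 K/W
ΣR = 3.972×10^-5 K/W
ΔT = Q·ΣR = 1.68×10^6 × 3.972×10^-5 = 66.73 K
Heat flows outward, so T_out = T_in − ΔT = 77.6 − 66.73 = 10.9 °C

T_out = 10.9 °C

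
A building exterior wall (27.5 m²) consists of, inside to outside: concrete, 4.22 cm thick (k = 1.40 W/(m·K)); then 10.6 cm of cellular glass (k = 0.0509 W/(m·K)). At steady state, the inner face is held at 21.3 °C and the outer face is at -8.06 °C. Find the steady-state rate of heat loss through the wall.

Series thermal resistances, inner to outer:
  R_concrete = L/(kA) = 0.0422/(1.40·27.5) = 0.001096 K/W
  R_cellular glass = L/(kA) = 0.106/(0.0509·27.5) = 0.07573 K/W
ΣR = 0.001096 + 0.07573 = 0.07683 K/W
Q = ΔT/ΣR = (21.3 °C − -8.06 °C)/0.07683 = 382 W

Q = 382 W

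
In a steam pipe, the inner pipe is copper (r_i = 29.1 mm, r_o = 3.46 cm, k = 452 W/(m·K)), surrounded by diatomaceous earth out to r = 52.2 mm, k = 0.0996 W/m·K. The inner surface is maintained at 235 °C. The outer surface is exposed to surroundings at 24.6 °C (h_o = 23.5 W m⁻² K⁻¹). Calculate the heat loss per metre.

Q' = 267 W/m

Treat each layer as a resistance in series:
  R'_copper = ln(0.0346/0.0291)/(2πk) = 0.1731/(2π·452) = 6.096×10^-5 m·K/W
  R'_diatomaceous earth = ln(0.0522/0.0346)/(2πk) = 0.4112/(2π·0.0996) = 0.6571 m·K/W
  R'_conv,out = 1/(2πr h) = 1/(2π·0.0522·23.5) = 0.1297 m·K/W
ΣR = 6.096×10^-5 + 0.6571 + 0.1297 = 0.7869 m·K/W
Q' = ΔT/ΣR = (235 °C − 24.6 °C)/0.7869 = 267 W/m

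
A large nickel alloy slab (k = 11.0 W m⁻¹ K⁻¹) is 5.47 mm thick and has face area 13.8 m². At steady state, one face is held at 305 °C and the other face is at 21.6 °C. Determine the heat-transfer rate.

Q = 7.86×10^6 W

Q = kA·ΔT/L = 11.0 × 13.8 × |305 °C − 21.6 °C| / 0.00547 = 7.86×10^6 W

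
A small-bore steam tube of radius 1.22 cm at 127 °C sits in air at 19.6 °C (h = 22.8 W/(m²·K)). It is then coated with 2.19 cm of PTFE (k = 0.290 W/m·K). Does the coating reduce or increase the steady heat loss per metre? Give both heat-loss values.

Critical radius for a cylinder: r_cr = k/h = 0.0127 m = 1.27 cm.
Outer radius after coating: r₂ = 0.0122 + 0.0219 = 0.0341 m.
r₁ < r_cr < r₂: heat loss rises to a maximum at r_cr then falls. Whether the coating helps depends on whether Q(r₂) has dropped back below Q(r₁).
Bare: R = 1/(2πr₁h) = 0.5722 m·K/W; Q = 107.4/0.5722 = 188 W/m.
Coated: R = R_cond + R_conv = 0.7688 m·K/W; Q = 107.4/0.7688 = 140 W/m.

reduces: 188 → 140 W/m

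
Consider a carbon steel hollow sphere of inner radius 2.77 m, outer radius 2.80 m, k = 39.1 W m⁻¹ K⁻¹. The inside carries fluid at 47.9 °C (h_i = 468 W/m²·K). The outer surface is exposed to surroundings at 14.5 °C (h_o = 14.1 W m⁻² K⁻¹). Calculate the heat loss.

Resistance network (inner→outer):
  R_conv,in = 1/(4πr²h) = 1/(4π·2.77²·468) = 2.216×10^-5 K/W
  R_carbon steel = (1/2.77 − 1/2.80)/(4πk) = 0.003868/(4π·39.1) = 7.872×10^-6 K/W
  R_conv,out = 1/(4πr²h) = 1/(4π·2.80²·14.1) = 7.199×10^-4 K/W
ΣR = 2.216×10^-5 + 7.872×10^-6 + 7.199×10^-4 = 7.499×10^-4 K/W
Q = ΔT/ΣR = (47.9 °C − 14.5 °C)/7.499×10^-4 = 44500 W

Q = 44500 W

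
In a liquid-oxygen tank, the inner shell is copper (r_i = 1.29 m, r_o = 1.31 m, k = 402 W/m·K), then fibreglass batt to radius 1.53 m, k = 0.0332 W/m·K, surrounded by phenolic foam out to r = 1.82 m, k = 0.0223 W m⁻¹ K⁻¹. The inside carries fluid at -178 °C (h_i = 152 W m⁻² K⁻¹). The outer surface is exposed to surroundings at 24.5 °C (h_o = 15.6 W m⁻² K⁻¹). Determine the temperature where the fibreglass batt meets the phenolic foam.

Treat each layer as a resistance in series:
  R_conv,in = 1/(4πr²h) = 1/(4π·1.29²·152) = 3.146×10^-4 K/W
  R_copper = (1/1.29 − 1/1.31)/(4πk) = 0.01184/(4π·402) = 2.343×10^-6 K/W
  R_fibreglass batt = (1/1.31 − 1/1.53)/(4πk) = 0.1098/(4π·0.0332) = 0.2631 K/W
  R_phenolic foam = (1/1.53 − 1/1.82)/(4πk) = 0.1041/(4π·0.0223) = 0.3716 K/W
  R_conv,out = 1/(4πr²h) = 1/(4π·1.82²·15.6) = 0.001540 K/W
ΣR = 3.146×10^-4 + 2.343×10^-6 + 0.2631 + 0.3716 + 0.001540 = 0.6366 K/W
Q = ΔT/ΣR = (-178 °C − 24.5 °C)/0.6366 = -318.1 W
From the inner boundary to the fibreglass batt/phenolic foam interface, ΣR_partial = 0.2634 K/W.
T_interface = T_in − Q·ΣR_partial = -178 °C − (-318.1)(0.2634) = -94.2 °C

T = -94.2 °C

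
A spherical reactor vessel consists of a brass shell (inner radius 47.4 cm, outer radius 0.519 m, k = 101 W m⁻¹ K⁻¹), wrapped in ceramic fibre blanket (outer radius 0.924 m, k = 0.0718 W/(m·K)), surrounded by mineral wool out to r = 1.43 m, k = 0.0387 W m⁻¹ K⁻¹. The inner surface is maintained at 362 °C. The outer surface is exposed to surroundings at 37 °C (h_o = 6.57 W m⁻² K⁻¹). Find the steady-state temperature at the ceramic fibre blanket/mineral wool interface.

Treat each layer as a resistance in series:
  R_brass = (1/0.474 − 1/0.519)/(4πk) = 0.1829/(4π·101) = 1.441×10^-4 K/W
  R_ceramic fibre blanket = (1/0.519 − 1/0.924)/(4πk) = 0.8445/(4π·0.0718) = 0.9360 K/W
  R_mineral wool = (1/0.924 − 1/1.43)/(4πk) = 0.3830/(4π·0.0387) = 0.7874 K/W
  R_conv,out = 1/(4πr²h) = 1/(4π·1.43²·6.57) = 0.005923 K/W
ΣR = 1.441×10^-4 + 0.9360 + 0.7874 + 0.005923 = 1.729 K/W
Q = ΔT/ΣR = (362 °C − 37 °C)/1.729 = 188.0 W
From the inner boundary to the ceramic fibre blanket/mineral wool interface, ΣR_partial = 0.9361 K/W.
T_interface = T_in − Q·ΣR_partial = 362 °C − (188.0)(0.9361) = 186 °C

T = 186 °C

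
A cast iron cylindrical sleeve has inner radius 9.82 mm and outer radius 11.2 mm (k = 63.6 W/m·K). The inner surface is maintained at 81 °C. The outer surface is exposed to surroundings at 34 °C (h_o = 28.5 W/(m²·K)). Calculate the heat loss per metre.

Resistance network (inner→outer):
  R'_cast iron = ln(0.0112/0.00982)/(2πk) = 0.1315/(2π·63.6) = 3.291×10^-4 m·K/W
  R'_conv,out = 1/(2πr h) = 1/(2π·0.0112·28.5) = 0.4986 m·K/W
ΣR = 3.291×10^-4 + 0.4986 = 0.4989 m·K/W
Q' = ΔT/ΣR = (81 °C − 34 °C)/0.4989 = 94.2 W/m

Q' = 94.2 W/m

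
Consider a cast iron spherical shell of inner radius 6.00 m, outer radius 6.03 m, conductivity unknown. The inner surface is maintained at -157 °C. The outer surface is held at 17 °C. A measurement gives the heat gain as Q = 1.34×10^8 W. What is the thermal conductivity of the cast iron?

ΣR = ΔT/Q = |-157 − 17|/1.34×10^8 = 1.299×10^-6 K/W
(1/r₁−1/r₂)/(4πk) = 1.299×10^-6 ⇒ k = 8.292×10^-4/(4π·1.299×10^-6) = 50.8 W/m·K

k = 50.8 W/m·K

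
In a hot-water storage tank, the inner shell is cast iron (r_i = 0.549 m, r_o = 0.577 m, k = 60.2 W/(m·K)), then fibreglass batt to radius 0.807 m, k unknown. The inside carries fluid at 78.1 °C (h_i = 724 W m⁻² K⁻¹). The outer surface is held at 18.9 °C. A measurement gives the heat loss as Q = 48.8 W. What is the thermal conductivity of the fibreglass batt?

k = 0.0324 W/m·K

ΣR = ΔT/Q = |78.1 − 18.9|/48.8 = 1.213 K/W
Known resistances:
  R_conv,in = 1/(4πr²h) = 1/(4π·0.549²·724) = 3.647×10^-4 K/W
  R_cast iron = (1/0.549 − 1/0.577)/(4πk) = 0.08839/(4π·60.2) = 1.168×10^-4 K/W
R_fibreglass batt = ΣR − ΣR_known = 1.213 − 4.815×10^-4 = 1.213 K/W
(1/r₁−1/r₂)/(4πk) = 1.213 ⇒ k = 0.4939/(4π·1.213) = 0.0324 W/m·K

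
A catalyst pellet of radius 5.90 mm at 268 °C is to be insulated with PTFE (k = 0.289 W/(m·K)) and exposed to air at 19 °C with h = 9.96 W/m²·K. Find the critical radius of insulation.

r_cr = 5.80 cm

For a sphere, r_cr = 2k_ins/h = 2·0.289/9.96 = 0.0580 m = 5.80 cm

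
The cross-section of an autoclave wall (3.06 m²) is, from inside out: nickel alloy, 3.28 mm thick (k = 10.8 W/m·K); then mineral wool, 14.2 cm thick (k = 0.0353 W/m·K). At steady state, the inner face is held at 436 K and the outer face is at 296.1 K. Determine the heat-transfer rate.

Q = 106 W

Resistance network (inner→outer):
  R_nickel alloy = L/(kA) = 0.00328/(10.8·3.06) = 9.925×10^-5 K/W
  R_mineral wool = L/(kA) = 0.142/(0.0353·3.06) = 1.315 K/W
ΣR = 9.925×10^-5 + 1.315 = 1.315 K/W
Q = ΔT/ΣR = (436 K − 296.1 K)/1.315 = 106 W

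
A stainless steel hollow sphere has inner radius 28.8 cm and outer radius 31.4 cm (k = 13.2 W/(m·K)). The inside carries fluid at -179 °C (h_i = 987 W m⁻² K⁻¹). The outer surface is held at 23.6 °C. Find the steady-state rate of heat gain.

Q = 74.9 kW

Series thermal resistances, inner to outer:
  R_conv,in = 1/(4πr²h) = 1/(4π·0.288²·987) = 9.720×10^-4 K/W
  R_stainless steel = (1/0.288 − 1/0.314)/(4πk) = 0.2875/(4π·13.2) = 0.001733 K/W
ΣR = 9.720×10^-4 + 0.001733 = 0.002705 K/W
Q = ΔT/ΣR = (-179 °C − 23.6 °C)/0.002705 = -74900 W
(Negative Q ⇒ heat flows inward; heat gain = 74900 W.)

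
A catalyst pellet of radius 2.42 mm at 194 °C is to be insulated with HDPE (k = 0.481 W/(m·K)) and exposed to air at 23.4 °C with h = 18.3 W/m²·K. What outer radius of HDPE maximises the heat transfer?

For a sphere, r_cr = 2k_ins/h = 2·0.481/18.3 = 0.0526 m = 5.26 cm

r_cr = 5.26 cm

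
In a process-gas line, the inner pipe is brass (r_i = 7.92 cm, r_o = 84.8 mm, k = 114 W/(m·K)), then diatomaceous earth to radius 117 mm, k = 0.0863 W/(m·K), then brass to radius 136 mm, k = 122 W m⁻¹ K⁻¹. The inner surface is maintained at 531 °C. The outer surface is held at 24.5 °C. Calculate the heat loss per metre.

Q' = 853 W/m

Treat each layer as a resistance in series:
  R'_brass = ln(0.0848/0.0792)/(2πk) = 0.06832/(2π·114) = 9.538×10^-5 m·K/W
  R'_diatomaceous earth = ln(0.117/0.0848)/(2πk) = 0.3219/(2π·0.0863) = 0.5936 m·K/W
  R'_brass = ln(0.136/0.117)/(2πk) = 0.1505/(2π·122) = 1.963×10^-4 m·K/W
ΣR = 9.538×10^-5 + 0.5936 + 1.963×10^-4 = 0.5939 m·K/W
Q' = ΔT/ΣR = (531 °C − 24.5 °C)/0.5939 = 853 W/m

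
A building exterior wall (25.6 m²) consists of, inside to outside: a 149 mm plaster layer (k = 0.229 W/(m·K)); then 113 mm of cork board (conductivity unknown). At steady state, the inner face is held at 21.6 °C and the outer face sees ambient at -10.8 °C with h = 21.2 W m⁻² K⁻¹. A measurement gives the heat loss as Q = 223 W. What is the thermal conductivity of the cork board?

ΣR = ΔT/Q = |21.6 − -10.8|/223 = 0.1453 K/W
Known resistances:
  R_plaster = L/(kA) = 0.149/(0.229·25.6) = 0.02542 K/W
  R_conv,out = 1/(hA) = 1/(21.2·25.6) = 0.001843 K/W
R_cork board = ΣR − ΣR_known = 0.1453 − 0.02726 = 0.1180 K/W
L/(kA) = 0.1180 ⇒ k = 0.113/(0.1180·25.6) = 0.0374 W/m·K

k = 0.0374 W/m·K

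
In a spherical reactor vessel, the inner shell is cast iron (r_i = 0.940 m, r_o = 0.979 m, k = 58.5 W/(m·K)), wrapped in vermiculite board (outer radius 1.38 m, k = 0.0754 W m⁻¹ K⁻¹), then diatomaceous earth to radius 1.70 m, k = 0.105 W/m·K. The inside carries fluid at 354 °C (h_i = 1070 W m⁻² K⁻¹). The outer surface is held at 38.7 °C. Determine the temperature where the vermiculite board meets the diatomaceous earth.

T = 117 °C

Treat each layer as a resistance in series:
  R_conv,in = 1/(4πr²h) = 1/(4π·0.940²·1070) = 8.417×10^-5 K/W
  R_cast iron = (1/0.940 − 1/0.979)/(4πk) = 0.04238/(4π·58.5) = 5.765×10^-5 K/W
  R_vermiculite board = (1/0.979 − 1/1.38)/(4πk) = 0.2968/(4π·0.0754) = 0.3133 K/W
  R_diatomaceous earth = (1/1.38 − 1/1.70)/(4πk) = 0.1364/(4π·0.105) = 0.1034 K/W
ΣR = 8.417×10^-5 + 5.765×10^-5 + 0.3133 + 0.1034 = 0.4168 K/W
Q = ΔT/ΣR = (354 °C − 38.7 °C)/0.4168 = 756.5 W
From the inner boundary to the vermiculite board/diatomaceous earth interface, ΣR_partial = 0.3134 K/W.
T_interface = T_in − Q·ΣR_partial = 354 °C − (756.5)(0.3134) = 117 °C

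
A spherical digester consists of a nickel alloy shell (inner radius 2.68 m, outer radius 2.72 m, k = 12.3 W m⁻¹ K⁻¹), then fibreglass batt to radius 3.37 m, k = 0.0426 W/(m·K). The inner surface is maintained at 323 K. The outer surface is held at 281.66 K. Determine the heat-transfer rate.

Resistance network (inner→outer):
  R_nickel alloy = (1/2.68 − 1/2.72)/(4πk) = 0.005487/(4π·12.3) = 3.550×10^-5 K/W
  R_fibreglass batt = (1/2.72 − 1/3.37)/(4πk) = 0.07091/(4π·0.0426) = 0.1325 K/W
ΣR = 3.550×10^-5 + 0.1325 = 0.1325 K/W
Q = ΔT/ΣR = (323 K − 281.66 K)/0.1325 = 312 W

Q = 312 W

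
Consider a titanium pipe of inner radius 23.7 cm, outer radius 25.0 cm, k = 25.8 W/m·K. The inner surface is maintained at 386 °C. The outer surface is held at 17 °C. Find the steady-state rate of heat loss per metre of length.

Q' = 2πk·ΔT/ln(r₂/r₁) = 2π × 25.8 × 369 / ln(0.250/0.237) = 1.12×10^6 W/m

Q' = 1120 kW/m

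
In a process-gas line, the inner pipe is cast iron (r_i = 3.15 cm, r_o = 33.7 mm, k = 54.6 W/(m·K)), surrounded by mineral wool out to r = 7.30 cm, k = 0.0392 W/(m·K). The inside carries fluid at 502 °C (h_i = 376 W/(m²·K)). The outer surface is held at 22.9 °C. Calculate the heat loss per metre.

Resistance network (inner→outer):
  R'_conv,in = 1/(2πr h) = 1/(2π·0.0315·376) = 0.01344 m·K/W
  R'_cast iron = ln(0.0337/0.0315)/(2πk) = 0.06751/(2π·54.6) = 1.968×10^-4 m·K/W
  R'_mineral wool = ln(0.0730/0.0337)/(2πk) = 0.7730/(2π·0.0392) = 3.138 m·K/W
ΣR = 0.01344 + 1.968×10^-4 + 3.138 = 3.152 m·K/W
Q' = ΔT/ΣR = (502 °C − 22.9 °C)/3.152 = 152 W/m

Q' = 152 W/m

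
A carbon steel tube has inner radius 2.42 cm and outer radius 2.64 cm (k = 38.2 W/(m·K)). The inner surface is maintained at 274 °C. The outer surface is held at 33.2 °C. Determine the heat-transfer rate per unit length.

Q' = 2πk·ΔT/ln(r₂/r₁) = 2π × 38.2 × 240.8 / ln(0.0264/0.0242) = 6.64×10^5 W/m

Q' = 664 kW/m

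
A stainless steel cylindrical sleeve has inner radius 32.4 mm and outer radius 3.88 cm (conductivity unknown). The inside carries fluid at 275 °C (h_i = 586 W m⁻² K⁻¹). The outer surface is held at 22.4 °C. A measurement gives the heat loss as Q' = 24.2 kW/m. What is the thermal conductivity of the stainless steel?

k = 14.0 W/m·K

ΣR = ΔT/Q' = |275 − 22.4|/24200 = 0.01044 m·K/W
Known resistances:
  R'_conv,in = 1/(2πr h) = 1/(2π·0.0324·586) = 0.008383 m·K/W
R_stainless steel = ΣR − ΣR_known = 0.01044 − 0.008383 = 0.002057 m·K/W
ln(r₂/r₁)/(2πk) = 0.002057 ⇒ k = 0.1803/(2π·0.002057) = 14.0 W/m·K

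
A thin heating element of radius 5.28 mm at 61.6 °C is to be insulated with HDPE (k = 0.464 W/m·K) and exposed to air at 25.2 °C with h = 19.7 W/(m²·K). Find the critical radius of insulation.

For a cylinder, r_cr = k_ins/h = 0.464/19.7 = 0.0236 m = 2.36 cm

r_cr = 2.36 cm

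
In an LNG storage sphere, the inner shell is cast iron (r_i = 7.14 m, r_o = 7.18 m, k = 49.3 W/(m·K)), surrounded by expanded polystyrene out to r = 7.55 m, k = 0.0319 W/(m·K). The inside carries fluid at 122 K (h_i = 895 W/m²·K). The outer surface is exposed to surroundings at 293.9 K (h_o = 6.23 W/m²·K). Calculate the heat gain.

Treat each layer as a resistance in series:
  R_conv,in = 1/(4πr²h) = 1/(4π·7.14²·895) = 1.744×10^-6 K/W
  R_cast iron = (1/7.14 − 1/7.18)/(4πk) = 7.803×10^-4/(4π·49.3) = 1.259×10^-6 K/W
  R_expanded polystyrene = (1/7.18 − 1/7.55)/(4πk) = 0.006825/(4π·0.0319) = 0.01703 K/W
  R_conv,out = 1/(4πr²h) = 1/(4π·7.55²·6.23) = 2.241×10^-4 K/W
ΣR = 1.744×10^-6 + 1.259×10^-6 + 0.01703 + 2.241×10^-4 = 0.01726 K/W
Q = ΔT/ΣR = (122 K − 293.9 K)/0.01726 = -9960 W
(Negative Q ⇒ heat flows inward; heat gain = 9960 W.)

Q = 9.96 kW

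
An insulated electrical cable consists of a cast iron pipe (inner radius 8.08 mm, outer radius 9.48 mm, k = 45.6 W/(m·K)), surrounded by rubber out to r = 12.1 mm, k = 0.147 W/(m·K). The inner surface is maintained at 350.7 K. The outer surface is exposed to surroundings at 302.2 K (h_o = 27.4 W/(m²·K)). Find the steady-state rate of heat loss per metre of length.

Q' = 65.1 W/m

Treat each layer as a resistance in series:
  R'_cast iron = ln(0.00948/0.00808)/(2πk) = 0.1598/(2π·45.6) = 5.577×10^-4 m·K/W
  R'_rubber = ln(0.0121/0.00948)/(2πk) = 0.2440/(2π·0.147) = 0.2642 m·K/W
  R'_conv,out = 1/(2πr h) = 1/(2π·0.0121·27.4) = 0.4800 m·K/W
ΣR = 5.577×10^-4 + 0.2642 + 0.4800 = 0.7448 m·K/W
Q' = ΔT/ΣR = (350.7 K − 302.2 K)/0.7448 = 65.1 W/m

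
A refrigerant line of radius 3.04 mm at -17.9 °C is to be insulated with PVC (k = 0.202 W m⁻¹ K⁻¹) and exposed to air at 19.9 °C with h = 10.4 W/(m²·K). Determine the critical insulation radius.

For a cylinder, r_cr = k_ins/h = 0.202/10.4 = 0.0194 m = 1.94 cm

r_cr = 1.94 cm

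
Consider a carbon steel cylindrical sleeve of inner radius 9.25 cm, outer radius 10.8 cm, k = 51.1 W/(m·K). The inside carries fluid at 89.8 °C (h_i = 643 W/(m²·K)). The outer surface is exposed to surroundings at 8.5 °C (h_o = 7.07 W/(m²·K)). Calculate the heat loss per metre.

Q' = 384 W/m

Series thermal resistances, inner to outer:
  R'_conv,in = 1/(2πr h) = 1/(2π·0.0925·643) = 0.002676 m·K/W
  R'_carbon steel = ln(0.108/0.0925)/(2πk) = 0.1549/(2π·51.1) = 4.825×10^-4 m·K/W
  R'_conv,out = 1/(2πr h) = 1/(2π·0.108·7.07) = 0.2084 m·K/W
ΣR = 0.002676 + 4.825×10^-4 + 0.2084 = 0.2116 m·K/W
Q' = ΔT/ΣR = (89.8 °C − 8.5 °C)/0.2116 = 384 W/m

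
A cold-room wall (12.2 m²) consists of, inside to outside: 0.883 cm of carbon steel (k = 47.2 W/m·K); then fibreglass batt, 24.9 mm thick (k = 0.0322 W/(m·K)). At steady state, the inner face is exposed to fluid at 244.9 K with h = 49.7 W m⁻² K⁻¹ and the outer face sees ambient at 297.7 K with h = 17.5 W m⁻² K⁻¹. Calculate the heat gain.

Q = 757 W

Treat each layer as a resistance in series:
  R_conv,in = 1/(hA) = 1/(49.7·12.2) = 0.001649 K/W
  R_carbon steel = L/(kA) = 0.00883/(47.2·12.2) = 1.533×10^-5 K/W
  R_fibreglass batt = L/(kA) = 0.0249/(0.0322·12.2) = 0.06338 K/W
  R_conv,out = 1/(hA) = 1/(17.5·12.2) = 0.004684 K/W
ΣR = 0.001649 + 1.533×10^-5 + 0.06338 + 0.004684 = 0.06973 K/W
Q = ΔT/ΣR = (244.9 K − 297.7 K)/0.06973 = -757 W
(Negative Q ⇒ heat flows inward; heat gain = 757 W.)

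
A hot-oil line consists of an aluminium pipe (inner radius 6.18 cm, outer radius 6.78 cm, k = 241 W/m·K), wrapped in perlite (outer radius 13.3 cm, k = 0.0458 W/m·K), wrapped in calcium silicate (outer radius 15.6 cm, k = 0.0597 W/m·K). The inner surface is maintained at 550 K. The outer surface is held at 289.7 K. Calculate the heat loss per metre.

Treat each layer as a resistance in series:
  R'_aluminium = ln(0.0678/0.0618)/(2πk) = 0.09266/(2π·241) = 6.119×10^-5 m·K/W
  R'_perlite = ln(0.133/0.0678)/(2πk) = 0.6738/(2π·0.0458) = 2.341 m·K/W
  R'_calcium silicate = ln(0.156/0.133)/(2πk) = 0.1595/(2π·0.0597) = 0.4252 m·K/W
ΣR = 6.119×10^-5 + 2.341 + 0.4252 = 2.766 m·K/W
Q' = ΔT/ΣR = (550 K − 289.7 K)/2.766 = 94.1 W/m

Q' = 94.1 W/m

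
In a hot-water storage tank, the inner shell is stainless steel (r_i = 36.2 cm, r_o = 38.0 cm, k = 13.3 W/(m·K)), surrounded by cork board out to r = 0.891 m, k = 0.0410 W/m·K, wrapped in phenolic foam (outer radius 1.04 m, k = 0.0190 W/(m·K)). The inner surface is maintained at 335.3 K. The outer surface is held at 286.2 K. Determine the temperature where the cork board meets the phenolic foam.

T = 295.4 K

Series thermal resistances, inner to outer:
  R_stainless steel = (1/0.362 − 1/0.380)/(4πk) = 0.1309/(4π·13.3) = 7.829×10^-4 K/W
  R_cork board = (1/0.380 − 1/0.891)/(4πk) = 1.509/(4π·0.0410) = 2.929 K/W
  R_phenolic foam = (1/0.891 − 1/1.04)/(4πk) = 0.1608/(4π·0.0190) = 0.6735 K/W
ΣR = 7.829×10^-4 + 2.929 + 0.6735 = 3.603 K/W
Q = ΔT/ΣR = (335.3 K − 286.2 K)/3.603 = 13.63 W
From the inner boundary to the cork board/phenolic foam interface, ΣR_partial = 2.930 K/W.
T_interface = T_in − Q·ΣR_partial = 335.3 K − (13.63)(2.930) = 295.4 K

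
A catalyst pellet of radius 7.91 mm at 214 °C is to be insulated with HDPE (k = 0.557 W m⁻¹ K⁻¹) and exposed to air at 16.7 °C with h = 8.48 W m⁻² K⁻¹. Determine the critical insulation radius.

r_cr = 13.1 cm

For a sphere, r_cr = 2k_ins/h = 2·0.557/8.48 = 0.131 m = 13.1 cm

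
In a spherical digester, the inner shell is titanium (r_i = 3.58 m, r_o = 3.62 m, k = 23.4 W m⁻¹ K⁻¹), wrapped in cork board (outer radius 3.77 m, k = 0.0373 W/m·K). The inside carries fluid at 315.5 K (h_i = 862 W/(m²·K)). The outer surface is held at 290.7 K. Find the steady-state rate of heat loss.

Q = 1060 W

Treat each layer as a resistance in series:
  R_conv,in = 1/(4πr²h) = 1/(4π·3.58²·862) = 7.203×10^-6 K/W
  R_titanium = (1/3.58 − 1/3.62)/(4πk) = 0.003087/(4π·23.4) = 1.050×10^-5 K/W
  R_cork board = (1/3.62 − 1/3.77)/(4πk) = 0.01099/(4π·0.0373) = 0.02345 K/W
ΣR = 7.203×10^-6 + 1.050×10^-5 + 0.02345 = 0.02347 K/W
Q = ΔT/ΣR = (315.5 K − 290.7 K)/0.02347 = 1060 W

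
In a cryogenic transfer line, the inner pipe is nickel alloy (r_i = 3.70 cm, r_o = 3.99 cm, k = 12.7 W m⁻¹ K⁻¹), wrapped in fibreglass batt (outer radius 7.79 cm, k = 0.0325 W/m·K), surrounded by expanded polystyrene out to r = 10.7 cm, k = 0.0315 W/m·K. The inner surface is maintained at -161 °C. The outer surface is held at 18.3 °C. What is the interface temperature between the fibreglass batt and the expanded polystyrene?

T = -40.6 °C

Series thermal resistances, inner to outer:
  R'_nickel alloy = ln(0.0399/0.0370)/(2πk) = 0.07546/(2π·12.7) = 9.456×10^-4 m·K/W
  R'_fibreglass batt = ln(0.0779/0.0399)/(2πk) = 0.6690/(2π·0.0325) = 3.276 m·K/W
  R'_expanded polystyrene = ln(0.107/0.0779)/(2πk) = 0.3174/(2π·0.0315) = 1.604 m·K/W
ΣR = 9.456×10^-4 + 3.276 + 1.604 = 4.881 m·K/W
Q' = ΔT/ΣR = (-161 °C − 18.3 °C)/4.881 = -36.73 W/m
From the inner boundary to the fibreglass batt/expanded polystyrene interface, ΣR_partial = 3.277 m·K/W.
T_interface = T_in − Q'·ΣR_partial = -161 °C − (-36.73)(3.277) = -40.6 °C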